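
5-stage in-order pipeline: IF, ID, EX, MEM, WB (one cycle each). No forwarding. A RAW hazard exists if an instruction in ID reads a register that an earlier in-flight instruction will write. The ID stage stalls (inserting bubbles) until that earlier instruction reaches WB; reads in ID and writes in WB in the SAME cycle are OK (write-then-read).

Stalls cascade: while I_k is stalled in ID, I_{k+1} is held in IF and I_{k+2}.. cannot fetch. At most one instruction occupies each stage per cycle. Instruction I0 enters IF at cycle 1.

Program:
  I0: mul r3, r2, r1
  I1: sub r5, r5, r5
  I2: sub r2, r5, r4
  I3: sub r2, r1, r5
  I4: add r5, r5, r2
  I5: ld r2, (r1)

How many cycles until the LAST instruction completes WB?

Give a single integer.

Answer: 14

Derivation:
I0 mul r3 <- r2,r1: IF@1 ID@2 stall=0 (-) EX@3 MEM@4 WB@5
I1 sub r5 <- r5,r5: IF@2 ID@3 stall=0 (-) EX@4 MEM@5 WB@6
I2 sub r2 <- r5,r4: IF@3 ID@4 stall=2 (RAW on I1.r5 (WB@6)) EX@7 MEM@8 WB@9
I3 sub r2 <- r1,r5: IF@4 ID@7 stall=0 (-) EX@8 MEM@9 WB@10
I4 add r5 <- r5,r2: IF@7 ID@8 stall=2 (RAW on I3.r2 (WB@10)) EX@11 MEM@12 WB@13
I5 ld r2 <- r1: IF@8 ID@11 stall=0 (-) EX@12 MEM@13 WB@14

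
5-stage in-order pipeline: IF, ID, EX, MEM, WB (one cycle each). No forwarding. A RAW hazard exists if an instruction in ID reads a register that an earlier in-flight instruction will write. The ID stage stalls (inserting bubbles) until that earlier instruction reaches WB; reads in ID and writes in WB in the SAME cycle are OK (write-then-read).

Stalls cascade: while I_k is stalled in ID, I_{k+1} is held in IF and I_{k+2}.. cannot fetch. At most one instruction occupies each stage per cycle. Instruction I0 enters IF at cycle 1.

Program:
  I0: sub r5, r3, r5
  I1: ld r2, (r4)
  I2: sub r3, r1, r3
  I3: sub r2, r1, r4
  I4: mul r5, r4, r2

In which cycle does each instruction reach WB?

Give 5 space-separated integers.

I0 sub r5 <- r3,r5: IF@1 ID@2 stall=0 (-) EX@3 MEM@4 WB@5
I1 ld r2 <- r4: IF@2 ID@3 stall=0 (-) EX@4 MEM@5 WB@6
I2 sub r3 <- r1,r3: IF@3 ID@4 stall=0 (-) EX@5 MEM@6 WB@7
I3 sub r2 <- r1,r4: IF@4 ID@5 stall=0 (-) EX@6 MEM@7 WB@8
I4 mul r5 <- r4,r2: IF@5 ID@6 stall=2 (RAW on I3.r2 (WB@8)) EX@9 MEM@10 WB@11

Answer: 5 6 7 8 11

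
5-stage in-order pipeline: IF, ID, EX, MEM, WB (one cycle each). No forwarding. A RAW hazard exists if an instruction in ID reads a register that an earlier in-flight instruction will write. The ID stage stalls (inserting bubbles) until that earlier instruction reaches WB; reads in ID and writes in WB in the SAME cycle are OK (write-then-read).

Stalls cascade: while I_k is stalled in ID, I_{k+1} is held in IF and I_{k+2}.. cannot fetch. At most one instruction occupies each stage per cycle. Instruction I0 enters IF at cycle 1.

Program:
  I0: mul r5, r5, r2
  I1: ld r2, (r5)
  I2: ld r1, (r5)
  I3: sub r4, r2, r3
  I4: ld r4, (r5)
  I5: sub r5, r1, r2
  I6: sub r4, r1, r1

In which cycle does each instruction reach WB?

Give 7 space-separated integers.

Answer: 5 8 9 11 12 13 14

Derivation:
I0 mul r5 <- r5,r2: IF@1 ID@2 stall=0 (-) EX@3 MEM@4 WB@5
I1 ld r2 <- r5: IF@2 ID@3 stall=2 (RAW on I0.r5 (WB@5)) EX@6 MEM@7 WB@8
I2 ld r1 <- r5: IF@3 ID@6 stall=0 (-) EX@7 MEM@8 WB@9
I3 sub r4 <- r2,r3: IF@6 ID@7 stall=1 (RAW on I1.r2 (WB@8)) EX@9 MEM@10 WB@11
I4 ld r4 <- r5: IF@7 ID@9 stall=0 (-) EX@10 MEM@11 WB@12
I5 sub r5 <- r1,r2: IF@9 ID@10 stall=0 (-) EX@11 MEM@12 WB@13
I6 sub r4 <- r1,r1: IF@10 ID@11 stall=0 (-) EX@12 MEM@13 WB@14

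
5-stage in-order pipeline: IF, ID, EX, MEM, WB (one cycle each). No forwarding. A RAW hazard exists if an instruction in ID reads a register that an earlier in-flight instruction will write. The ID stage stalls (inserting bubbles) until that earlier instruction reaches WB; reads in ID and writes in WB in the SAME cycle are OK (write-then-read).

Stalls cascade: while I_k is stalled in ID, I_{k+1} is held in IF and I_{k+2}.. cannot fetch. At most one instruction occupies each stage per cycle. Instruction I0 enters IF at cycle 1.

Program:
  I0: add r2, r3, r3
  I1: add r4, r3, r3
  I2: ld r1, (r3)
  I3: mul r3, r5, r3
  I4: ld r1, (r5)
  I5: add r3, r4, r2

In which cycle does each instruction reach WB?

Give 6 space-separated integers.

Answer: 5 6 7 8 9 10

Derivation:
I0 add r2 <- r3,r3: IF@1 ID@2 stall=0 (-) EX@3 MEM@4 WB@5
I1 add r4 <- r3,r3: IF@2 ID@3 stall=0 (-) EX@4 MEM@5 WB@6
I2 ld r1 <- r3: IF@3 ID@4 stall=0 (-) EX@5 MEM@6 WB@7
I3 mul r3 <- r5,r3: IF@4 ID@5 stall=0 (-) EX@6 MEM@7 WB@8
I4 ld r1 <- r5: IF@5 ID@6 stall=0 (-) EX@7 MEM@8 WB@9
I5 add r3 <- r4,r2: IF@6 ID@7 stall=0 (-) EX@8 MEM@9 WB@10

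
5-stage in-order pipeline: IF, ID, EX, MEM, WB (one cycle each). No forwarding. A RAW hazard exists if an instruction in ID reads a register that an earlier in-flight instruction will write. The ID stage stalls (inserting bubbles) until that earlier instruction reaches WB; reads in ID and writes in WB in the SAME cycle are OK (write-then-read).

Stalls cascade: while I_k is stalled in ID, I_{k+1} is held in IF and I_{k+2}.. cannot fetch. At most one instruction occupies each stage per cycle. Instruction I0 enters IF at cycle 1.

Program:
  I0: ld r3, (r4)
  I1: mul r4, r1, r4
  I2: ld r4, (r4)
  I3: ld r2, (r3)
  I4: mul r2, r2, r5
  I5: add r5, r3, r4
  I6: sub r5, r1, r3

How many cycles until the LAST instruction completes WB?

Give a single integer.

Answer: 15

Derivation:
I0 ld r3 <- r4: IF@1 ID@2 stall=0 (-) EX@3 MEM@4 WB@5
I1 mul r4 <- r1,r4: IF@2 ID@3 stall=0 (-) EX@4 MEM@5 WB@6
I2 ld r4 <- r4: IF@3 ID@4 stall=2 (RAW on I1.r4 (WB@6)) EX@7 MEM@8 WB@9
I3 ld r2 <- r3: IF@4 ID@7 stall=0 (-) EX@8 MEM@9 WB@10
I4 mul r2 <- r2,r5: IF@7 ID@8 stall=2 (RAW on I3.r2 (WB@10)) EX@11 MEM@12 WB@13
I5 add r5 <- r3,r4: IF@8 ID@11 stall=0 (-) EX@12 MEM@13 WB@14
I6 sub r5 <- r1,r3: IF@11 ID@12 stall=0 (-) EX@13 MEM@14 WB@15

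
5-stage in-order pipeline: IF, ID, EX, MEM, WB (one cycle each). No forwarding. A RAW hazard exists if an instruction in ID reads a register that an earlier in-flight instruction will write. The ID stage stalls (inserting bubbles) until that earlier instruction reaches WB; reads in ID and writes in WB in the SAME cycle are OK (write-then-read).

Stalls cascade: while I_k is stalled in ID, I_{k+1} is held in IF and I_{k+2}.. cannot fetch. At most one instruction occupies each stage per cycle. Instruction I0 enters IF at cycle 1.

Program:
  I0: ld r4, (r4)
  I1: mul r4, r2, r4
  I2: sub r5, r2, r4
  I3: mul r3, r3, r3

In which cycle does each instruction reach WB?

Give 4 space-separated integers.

I0 ld r4 <- r4: IF@1 ID@2 stall=0 (-) EX@3 MEM@4 WB@5
I1 mul r4 <- r2,r4: IF@2 ID@3 stall=2 (RAW on I0.r4 (WB@5)) EX@6 MEM@7 WB@8
I2 sub r5 <- r2,r4: IF@3 ID@6 stall=2 (RAW on I1.r4 (WB@8)) EX@9 MEM@10 WB@11
I3 mul r3 <- r3,r3: IF@6 ID@9 stall=0 (-) EX@10 MEM@11 WB@12

Answer: 5 8 11 12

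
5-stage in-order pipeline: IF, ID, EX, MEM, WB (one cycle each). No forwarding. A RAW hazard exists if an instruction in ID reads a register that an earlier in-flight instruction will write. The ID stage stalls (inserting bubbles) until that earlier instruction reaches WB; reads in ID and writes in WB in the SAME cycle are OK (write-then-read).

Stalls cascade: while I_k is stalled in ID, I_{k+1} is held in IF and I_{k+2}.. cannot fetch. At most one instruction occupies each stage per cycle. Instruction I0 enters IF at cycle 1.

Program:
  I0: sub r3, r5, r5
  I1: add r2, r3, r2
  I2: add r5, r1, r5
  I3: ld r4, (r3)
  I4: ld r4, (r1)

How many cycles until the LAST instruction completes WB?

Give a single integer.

I0 sub r3 <- r5,r5: IF@1 ID@2 stall=0 (-) EX@3 MEM@4 WB@5
I1 add r2 <- r3,r2: IF@2 ID@3 stall=2 (RAW on I0.r3 (WB@5)) EX@6 MEM@7 WB@8
I2 add r5 <- r1,r5: IF@3 ID@6 stall=0 (-) EX@7 MEM@8 WB@9
I3 ld r4 <- r3: IF@6 ID@7 stall=0 (-) EX@8 MEM@9 WB@10
I4 ld r4 <- r1: IF@7 ID@8 stall=0 (-) EX@9 MEM@10 WB@11

Answer: 11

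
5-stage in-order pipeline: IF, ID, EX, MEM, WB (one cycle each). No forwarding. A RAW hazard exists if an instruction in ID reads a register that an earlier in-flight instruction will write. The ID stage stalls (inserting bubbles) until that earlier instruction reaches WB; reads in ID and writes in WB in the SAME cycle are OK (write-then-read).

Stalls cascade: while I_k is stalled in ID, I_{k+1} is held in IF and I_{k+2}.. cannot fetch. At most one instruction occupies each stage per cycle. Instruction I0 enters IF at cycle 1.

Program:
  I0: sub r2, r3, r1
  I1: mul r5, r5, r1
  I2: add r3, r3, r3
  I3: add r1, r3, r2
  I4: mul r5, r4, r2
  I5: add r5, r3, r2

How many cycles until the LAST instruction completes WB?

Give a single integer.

Answer: 12

Derivation:
I0 sub r2 <- r3,r1: IF@1 ID@2 stall=0 (-) EX@3 MEM@4 WB@5
I1 mul r5 <- r5,r1: IF@2 ID@3 stall=0 (-) EX@4 MEM@5 WB@6
I2 add r3 <- r3,r3: IF@3 ID@4 stall=0 (-) EX@5 MEM@6 WB@7
I3 add r1 <- r3,r2: IF@4 ID@5 stall=2 (RAW on I2.r3 (WB@7)) EX@8 MEM@9 WB@10
I4 mul r5 <- r4,r2: IF@5 ID@8 stall=0 (-) EX@9 MEM@10 WB@11
I5 add r5 <- r3,r2: IF@8 ID@9 stall=0 (-) EX@10 MEM@11 WB@12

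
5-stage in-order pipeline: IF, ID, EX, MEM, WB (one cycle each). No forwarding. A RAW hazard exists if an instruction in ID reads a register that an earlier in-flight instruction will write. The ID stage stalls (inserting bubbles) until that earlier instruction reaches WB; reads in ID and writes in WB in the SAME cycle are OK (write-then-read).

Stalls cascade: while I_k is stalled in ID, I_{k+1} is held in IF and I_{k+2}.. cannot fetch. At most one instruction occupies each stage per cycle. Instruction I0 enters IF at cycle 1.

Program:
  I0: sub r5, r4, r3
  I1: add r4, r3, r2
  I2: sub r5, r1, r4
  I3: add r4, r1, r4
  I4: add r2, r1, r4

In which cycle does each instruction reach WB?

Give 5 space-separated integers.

Answer: 5 6 9 10 13

Derivation:
I0 sub r5 <- r4,r3: IF@1 ID@2 stall=0 (-) EX@3 MEM@4 WB@5
I1 add r4 <- r3,r2: IF@2 ID@3 stall=0 (-) EX@4 MEM@5 WB@6
I2 sub r5 <- r1,r4: IF@3 ID@4 stall=2 (RAW on I1.r4 (WB@6)) EX@7 MEM@8 WB@9
I3 add r4 <- r1,r4: IF@4 ID@7 stall=0 (-) EX@8 MEM@9 WB@10
I4 add r2 <- r1,r4: IF@7 ID@8 stall=2 (RAW on I3.r4 (WB@10)) EX@11 MEM@12 WB@13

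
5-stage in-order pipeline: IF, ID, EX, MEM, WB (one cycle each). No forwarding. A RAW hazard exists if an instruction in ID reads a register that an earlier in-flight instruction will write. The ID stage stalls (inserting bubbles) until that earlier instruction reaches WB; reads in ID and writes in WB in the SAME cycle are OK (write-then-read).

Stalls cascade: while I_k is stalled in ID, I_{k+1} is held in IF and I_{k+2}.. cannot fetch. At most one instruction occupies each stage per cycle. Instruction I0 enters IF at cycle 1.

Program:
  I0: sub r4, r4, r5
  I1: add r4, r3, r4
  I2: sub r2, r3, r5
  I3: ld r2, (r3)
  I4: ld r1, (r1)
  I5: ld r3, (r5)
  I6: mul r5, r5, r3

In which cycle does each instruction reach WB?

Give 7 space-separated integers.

I0 sub r4 <- r4,r5: IF@1 ID@2 stall=0 (-) EX@3 MEM@4 WB@5
I1 add r4 <- r3,r4: IF@2 ID@3 stall=2 (RAW on I0.r4 (WB@5)) EX@6 MEM@7 WB@8
I2 sub r2 <- r3,r5: IF@3 ID@6 stall=0 (-) EX@7 MEM@8 WB@9
I3 ld r2 <- r3: IF@6 ID@7 stall=0 (-) EX@8 MEM@9 WB@10
I4 ld r1 <- r1: IF@7 ID@8 stall=0 (-) EX@9 MEM@10 WB@11
I5 ld r3 <- r5: IF@8 ID@9 stall=0 (-) EX@10 MEM@11 WB@12
I6 mul r5 <- r5,r3: IF@9 ID@10 stall=2 (RAW on I5.r3 (WB@12)) EX@13 MEM@14 WB@15

Answer: 5 8 9 10 11 12 15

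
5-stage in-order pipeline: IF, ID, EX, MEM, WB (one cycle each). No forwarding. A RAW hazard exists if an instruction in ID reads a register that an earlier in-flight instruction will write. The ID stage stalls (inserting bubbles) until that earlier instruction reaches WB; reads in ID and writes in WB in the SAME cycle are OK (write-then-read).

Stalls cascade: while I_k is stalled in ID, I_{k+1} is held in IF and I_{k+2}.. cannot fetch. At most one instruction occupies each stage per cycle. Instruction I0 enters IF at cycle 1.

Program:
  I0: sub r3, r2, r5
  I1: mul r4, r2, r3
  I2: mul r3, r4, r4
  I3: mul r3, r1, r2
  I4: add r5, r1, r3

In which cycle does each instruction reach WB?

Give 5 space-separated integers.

Answer: 5 8 11 12 15

Derivation:
I0 sub r3 <- r2,r5: IF@1 ID@2 stall=0 (-) EX@3 MEM@4 WB@5
I1 mul r4 <- r2,r3: IF@2 ID@3 stall=2 (RAW on I0.r3 (WB@5)) EX@6 MEM@7 WB@8
I2 mul r3 <- r4,r4: IF@3 ID@6 stall=2 (RAW on I1.r4 (WB@8)) EX@9 MEM@10 WB@11
I3 mul r3 <- r1,r2: IF@6 ID@9 stall=0 (-) EX@10 MEM@11 WB@12
I4 add r5 <- r1,r3: IF@9 ID@10 stall=2 (RAW on I3.r3 (WB@12)) EX@13 MEM@14 WB@15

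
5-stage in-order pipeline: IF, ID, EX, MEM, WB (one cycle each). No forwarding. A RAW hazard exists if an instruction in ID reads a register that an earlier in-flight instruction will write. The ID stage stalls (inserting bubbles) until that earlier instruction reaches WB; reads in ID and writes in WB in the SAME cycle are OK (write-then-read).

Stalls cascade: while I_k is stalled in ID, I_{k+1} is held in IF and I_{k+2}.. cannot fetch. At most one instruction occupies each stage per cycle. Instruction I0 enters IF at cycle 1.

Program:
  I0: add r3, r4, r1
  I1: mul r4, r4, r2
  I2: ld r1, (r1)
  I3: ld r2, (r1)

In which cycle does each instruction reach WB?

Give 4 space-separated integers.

Answer: 5 6 7 10

Derivation:
I0 add r3 <- r4,r1: IF@1 ID@2 stall=0 (-) EX@3 MEM@4 WB@5
I1 mul r4 <- r4,r2: IF@2 ID@3 stall=0 (-) EX@4 MEM@5 WB@6
I2 ld r1 <- r1: IF@3 ID@4 stall=0 (-) EX@5 MEM@6 WB@7
I3 ld r2 <- r1: IF@4 ID@5 stall=2 (RAW on I2.r1 (WB@7)) EX@8 MEM@9 WB@10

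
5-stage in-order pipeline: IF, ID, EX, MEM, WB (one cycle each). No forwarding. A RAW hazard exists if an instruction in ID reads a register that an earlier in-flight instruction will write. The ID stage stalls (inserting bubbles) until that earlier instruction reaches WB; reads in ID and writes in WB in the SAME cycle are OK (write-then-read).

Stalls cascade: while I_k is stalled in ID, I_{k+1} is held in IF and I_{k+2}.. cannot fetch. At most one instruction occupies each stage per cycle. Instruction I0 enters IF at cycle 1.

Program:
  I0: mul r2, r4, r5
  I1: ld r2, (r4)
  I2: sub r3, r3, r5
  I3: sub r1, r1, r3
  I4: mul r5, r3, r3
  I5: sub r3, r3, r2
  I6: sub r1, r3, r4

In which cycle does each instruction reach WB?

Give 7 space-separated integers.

I0 mul r2 <- r4,r5: IF@1 ID@2 stall=0 (-) EX@3 MEM@4 WB@5
I1 ld r2 <- r4: IF@2 ID@3 stall=0 (-) EX@4 MEM@5 WB@6
I2 sub r3 <- r3,r5: IF@3 ID@4 stall=0 (-) EX@5 MEM@6 WB@7
I3 sub r1 <- r1,r3: IF@4 ID@5 stall=2 (RAW on I2.r3 (WB@7)) EX@8 MEM@9 WB@10
I4 mul r5 <- r3,r3: IF@5 ID@8 stall=0 (-) EX@9 MEM@10 WB@11
I5 sub r3 <- r3,r2: IF@8 ID@9 stall=0 (-) EX@10 MEM@11 WB@12
I6 sub r1 <- r3,r4: IF@9 ID@10 stall=2 (RAW on I5.r3 (WB@12)) EX@13 MEM@14 WB@15

Answer: 5 6 7 10 11 12 15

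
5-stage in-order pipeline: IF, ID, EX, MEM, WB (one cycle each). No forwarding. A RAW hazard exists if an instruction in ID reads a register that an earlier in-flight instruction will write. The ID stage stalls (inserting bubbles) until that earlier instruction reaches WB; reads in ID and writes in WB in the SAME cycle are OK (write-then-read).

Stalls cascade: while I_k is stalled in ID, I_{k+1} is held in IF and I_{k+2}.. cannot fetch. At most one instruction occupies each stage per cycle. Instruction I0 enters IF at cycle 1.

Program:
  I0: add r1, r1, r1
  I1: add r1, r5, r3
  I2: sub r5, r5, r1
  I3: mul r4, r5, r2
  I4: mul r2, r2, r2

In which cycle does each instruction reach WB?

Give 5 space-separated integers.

I0 add r1 <- r1,r1: IF@1 ID@2 stall=0 (-) EX@3 MEM@4 WB@5
I1 add r1 <- r5,r3: IF@2 ID@3 stall=0 (-) EX@4 MEM@5 WB@6
I2 sub r5 <- r5,r1: IF@3 ID@4 stall=2 (RAW on I1.r1 (WB@6)) EX@7 MEM@8 WB@9
I3 mul r4 <- r5,r2: IF@4 ID@7 stall=2 (RAW on I2.r5 (WB@9)) EX@10 MEM@11 WB@12
I4 mul r2 <- r2,r2: IF@7 ID@10 stall=0 (-) EX@11 MEM@12 WB@13

Answer: 5 6 9 12 13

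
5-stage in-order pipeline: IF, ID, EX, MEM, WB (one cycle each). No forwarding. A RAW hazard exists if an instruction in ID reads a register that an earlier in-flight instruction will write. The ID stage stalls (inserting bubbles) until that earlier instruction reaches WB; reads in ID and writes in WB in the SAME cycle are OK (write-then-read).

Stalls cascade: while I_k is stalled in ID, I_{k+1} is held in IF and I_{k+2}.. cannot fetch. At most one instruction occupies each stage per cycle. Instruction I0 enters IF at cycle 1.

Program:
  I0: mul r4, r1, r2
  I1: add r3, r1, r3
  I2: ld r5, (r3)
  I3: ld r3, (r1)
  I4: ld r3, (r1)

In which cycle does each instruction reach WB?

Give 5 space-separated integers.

Answer: 5 6 9 10 11

Derivation:
I0 mul r4 <- r1,r2: IF@1 ID@2 stall=0 (-) EX@3 MEM@4 WB@5
I1 add r3 <- r1,r3: IF@2 ID@3 stall=0 (-) EX@4 MEM@5 WB@6
I2 ld r5 <- r3: IF@3 ID@4 stall=2 (RAW on I1.r3 (WB@6)) EX@7 MEM@8 WB@9
I3 ld r3 <- r1: IF@4 ID@7 stall=0 (-) EX@8 MEM@9 WB@10
I4 ld r3 <- r1: IF@7 ID@8 stall=0 (-) EX@9 MEM@10 WB@11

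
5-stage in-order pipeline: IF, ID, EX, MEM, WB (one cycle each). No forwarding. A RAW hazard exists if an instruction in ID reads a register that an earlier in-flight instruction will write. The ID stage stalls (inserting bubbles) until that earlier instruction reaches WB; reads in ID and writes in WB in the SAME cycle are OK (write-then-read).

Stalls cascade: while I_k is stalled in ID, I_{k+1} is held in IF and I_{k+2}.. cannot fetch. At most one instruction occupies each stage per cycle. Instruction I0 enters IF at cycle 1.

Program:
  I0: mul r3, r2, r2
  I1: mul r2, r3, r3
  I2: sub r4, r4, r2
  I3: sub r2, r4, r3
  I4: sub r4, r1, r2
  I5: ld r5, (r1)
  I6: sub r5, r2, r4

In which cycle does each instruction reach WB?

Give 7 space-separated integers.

Answer: 5 8 11 14 17 18 20

Derivation:
I0 mul r3 <- r2,r2: IF@1 ID@2 stall=0 (-) EX@3 MEM@4 WB@5
I1 mul r2 <- r3,r3: IF@2 ID@3 stall=2 (RAW on I0.r3 (WB@5)) EX@6 MEM@7 WB@8
I2 sub r4 <- r4,r2: IF@3 ID@6 stall=2 (RAW on I1.r2 (WB@8)) EX@9 MEM@10 WB@11
I3 sub r2 <- r4,r3: IF@6 ID@9 stall=2 (RAW on I2.r4 (WB@11)) EX@12 MEM@13 WB@14
I4 sub r4 <- r1,r2: IF@9 ID@12 stall=2 (RAW on I3.r2 (WB@14)) EX@15 MEM@16 WB@17
I5 ld r5 <- r1: IF@12 ID@15 stall=0 (-) EX@16 MEM@17 WB@18
I6 sub r5 <- r2,r4: IF@15 ID@16 stall=1 (RAW on I4.r4 (WB@17)) EX@18 MEM@19 WB@20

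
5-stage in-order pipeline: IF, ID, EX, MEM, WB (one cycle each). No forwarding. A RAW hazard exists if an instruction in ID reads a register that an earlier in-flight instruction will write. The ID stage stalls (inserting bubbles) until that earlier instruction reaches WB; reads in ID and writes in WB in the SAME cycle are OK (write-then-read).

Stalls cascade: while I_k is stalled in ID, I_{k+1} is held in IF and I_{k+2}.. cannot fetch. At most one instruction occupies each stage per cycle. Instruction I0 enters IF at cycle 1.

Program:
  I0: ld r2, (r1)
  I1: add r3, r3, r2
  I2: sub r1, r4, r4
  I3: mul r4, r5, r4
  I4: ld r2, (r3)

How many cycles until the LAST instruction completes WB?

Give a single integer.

I0 ld r2 <- r1: IF@1 ID@2 stall=0 (-) EX@3 MEM@4 WB@5
I1 add r3 <- r3,r2: IF@2 ID@3 stall=2 (RAW on I0.r2 (WB@5)) EX@6 MEM@7 WB@8
I2 sub r1 <- r4,r4: IF@3 ID@6 stall=0 (-) EX@7 MEM@8 WB@9
I3 mul r4 <- r5,r4: IF@6 ID@7 stall=0 (-) EX@8 MEM@9 WB@10
I4 ld r2 <- r3: IF@7 ID@8 stall=0 (-) EX@9 MEM@10 WB@11

Answer: 11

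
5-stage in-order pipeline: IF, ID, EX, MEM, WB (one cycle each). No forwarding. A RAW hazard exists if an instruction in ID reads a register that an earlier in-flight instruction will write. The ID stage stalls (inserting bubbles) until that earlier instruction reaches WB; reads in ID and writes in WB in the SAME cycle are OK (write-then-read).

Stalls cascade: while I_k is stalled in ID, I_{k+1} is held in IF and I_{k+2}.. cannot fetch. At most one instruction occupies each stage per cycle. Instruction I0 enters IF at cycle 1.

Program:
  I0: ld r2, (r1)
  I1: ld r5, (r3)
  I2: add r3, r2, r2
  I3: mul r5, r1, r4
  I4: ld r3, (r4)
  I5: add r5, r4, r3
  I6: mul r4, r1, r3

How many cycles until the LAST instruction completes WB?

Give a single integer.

Answer: 14

Derivation:
I0 ld r2 <- r1: IF@1 ID@2 stall=0 (-) EX@3 MEM@4 WB@5
I1 ld r5 <- r3: IF@2 ID@3 stall=0 (-) EX@4 MEM@5 WB@6
I2 add r3 <- r2,r2: IF@3 ID@4 stall=1 (RAW on I0.r2 (WB@5)) EX@6 MEM@7 WB@8
I3 mul r5 <- r1,r4: IF@4 ID@6 stall=0 (-) EX@7 MEM@8 WB@9
I4 ld r3 <- r4: IF@6 ID@7 stall=0 (-) EX@8 MEM@9 WB@10
I5 add r5 <- r4,r3: IF@7 ID@8 stall=2 (RAW on I4.r3 (WB@10)) EX@11 MEM@12 WB@13
I6 mul r4 <- r1,r3: IF@8 ID@11 stall=0 (-) EX@12 MEM@13 WB@14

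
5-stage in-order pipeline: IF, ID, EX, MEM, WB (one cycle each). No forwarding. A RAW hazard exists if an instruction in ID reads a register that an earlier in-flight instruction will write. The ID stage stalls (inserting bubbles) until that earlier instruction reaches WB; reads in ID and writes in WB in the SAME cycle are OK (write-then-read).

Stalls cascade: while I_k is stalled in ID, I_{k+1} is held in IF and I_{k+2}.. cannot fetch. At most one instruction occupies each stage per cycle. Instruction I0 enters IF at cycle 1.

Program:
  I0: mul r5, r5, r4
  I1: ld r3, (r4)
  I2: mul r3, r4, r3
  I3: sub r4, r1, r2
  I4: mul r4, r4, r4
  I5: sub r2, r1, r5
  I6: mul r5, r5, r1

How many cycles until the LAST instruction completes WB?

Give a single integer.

Answer: 15

Derivation:
I0 mul r5 <- r5,r4: IF@1 ID@2 stall=0 (-) EX@3 MEM@4 WB@5
I1 ld r3 <- r4: IF@2 ID@3 stall=0 (-) EX@4 MEM@5 WB@6
I2 mul r3 <- r4,r3: IF@3 ID@4 stall=2 (RAW on I1.r3 (WB@6)) EX@7 MEM@8 WB@9
I3 sub r4 <- r1,r2: IF@4 ID@7 stall=0 (-) EX@8 MEM@9 WB@10
I4 mul r4 <- r4,r4: IF@7 ID@8 stall=2 (RAW on I3.r4 (WB@10)) EX@11 MEM@12 WB@13
I5 sub r2 <- r1,r5: IF@8 ID@11 stall=0 (-) EX@12 MEM@13 WB@14
I6 mul r5 <- r5,r1: IF@11 ID@12 stall=0 (-) EX@13 MEM@14 WB@15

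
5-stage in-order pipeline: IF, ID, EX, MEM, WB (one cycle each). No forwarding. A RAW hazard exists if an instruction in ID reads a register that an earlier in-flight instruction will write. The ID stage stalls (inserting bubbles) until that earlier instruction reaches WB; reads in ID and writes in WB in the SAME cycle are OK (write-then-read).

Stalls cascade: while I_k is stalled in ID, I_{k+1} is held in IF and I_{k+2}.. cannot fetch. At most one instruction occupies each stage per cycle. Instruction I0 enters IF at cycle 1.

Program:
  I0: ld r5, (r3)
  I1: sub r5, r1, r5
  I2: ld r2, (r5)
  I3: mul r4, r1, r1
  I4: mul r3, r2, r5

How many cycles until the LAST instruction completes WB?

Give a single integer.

Answer: 14

Derivation:
I0 ld r5 <- r3: IF@1 ID@2 stall=0 (-) EX@3 MEM@4 WB@5
I1 sub r5 <- r1,r5: IF@2 ID@3 stall=2 (RAW on I0.r5 (WB@5)) EX@6 MEM@7 WB@8
I2 ld r2 <- r5: IF@3 ID@6 stall=2 (RAW on I1.r5 (WB@8)) EX@9 MEM@10 WB@11
I3 mul r4 <- r1,r1: IF@6 ID@9 stall=0 (-) EX@10 MEM@11 WB@12
I4 mul r3 <- r2,r5: IF@9 ID@10 stall=1 (RAW on I2.r2 (WB@11)) EX@12 MEM@13 WB@14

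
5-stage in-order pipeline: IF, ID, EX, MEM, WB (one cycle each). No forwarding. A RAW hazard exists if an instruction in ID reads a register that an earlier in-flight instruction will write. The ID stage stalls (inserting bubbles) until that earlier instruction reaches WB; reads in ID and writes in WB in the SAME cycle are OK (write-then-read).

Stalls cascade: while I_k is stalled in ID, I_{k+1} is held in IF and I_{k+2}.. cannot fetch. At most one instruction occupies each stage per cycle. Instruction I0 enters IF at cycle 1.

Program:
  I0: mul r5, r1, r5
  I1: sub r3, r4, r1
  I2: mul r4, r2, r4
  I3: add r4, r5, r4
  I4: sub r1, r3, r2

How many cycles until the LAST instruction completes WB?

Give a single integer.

Answer: 11

Derivation:
I0 mul r5 <- r1,r5: IF@1 ID@2 stall=0 (-) EX@3 MEM@4 WB@5
I1 sub r3 <- r4,r1: IF@2 ID@3 stall=0 (-) EX@4 MEM@5 WB@6
I2 mul r4 <- r2,r4: IF@3 ID@4 stall=0 (-) EX@5 MEM@6 WB@7
I3 add r4 <- r5,r4: IF@4 ID@5 stall=2 (RAW on I2.r4 (WB@7)) EX@8 MEM@9 WB@10
I4 sub r1 <- r3,r2: IF@5 ID@8 stall=0 (-) EX@9 MEM@10 WB@11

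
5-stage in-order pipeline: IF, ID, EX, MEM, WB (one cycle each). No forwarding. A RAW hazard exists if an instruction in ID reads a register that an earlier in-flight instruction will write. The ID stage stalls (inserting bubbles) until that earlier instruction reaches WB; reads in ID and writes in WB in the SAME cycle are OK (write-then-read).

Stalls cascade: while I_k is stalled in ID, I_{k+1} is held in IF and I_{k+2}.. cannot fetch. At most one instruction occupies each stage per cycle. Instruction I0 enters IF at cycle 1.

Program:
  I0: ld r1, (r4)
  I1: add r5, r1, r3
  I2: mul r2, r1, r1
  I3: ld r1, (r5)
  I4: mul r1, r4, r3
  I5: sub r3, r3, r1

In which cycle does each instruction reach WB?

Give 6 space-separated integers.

I0 ld r1 <- r4: IF@1 ID@2 stall=0 (-) EX@3 MEM@4 WB@5
I1 add r5 <- r1,r3: IF@2 ID@3 stall=2 (RAW on I0.r1 (WB@5)) EX@6 MEM@7 WB@8
I2 mul r2 <- r1,r1: IF@3 ID@6 stall=0 (-) EX@7 MEM@8 WB@9
I3 ld r1 <- r5: IF@6 ID@7 stall=1 (RAW on I1.r5 (WB@8)) EX@9 MEM@10 WB@11
I4 mul r1 <- r4,r3: IF@7 ID@9 stall=0 (-) EX@10 MEM@11 WB@12
I5 sub r3 <- r3,r1: IF@9 ID@10 stall=2 (RAW on I4.r1 (WB@12)) EX@13 MEM@14 WB@15

Answer: 5 8 9 11 12 15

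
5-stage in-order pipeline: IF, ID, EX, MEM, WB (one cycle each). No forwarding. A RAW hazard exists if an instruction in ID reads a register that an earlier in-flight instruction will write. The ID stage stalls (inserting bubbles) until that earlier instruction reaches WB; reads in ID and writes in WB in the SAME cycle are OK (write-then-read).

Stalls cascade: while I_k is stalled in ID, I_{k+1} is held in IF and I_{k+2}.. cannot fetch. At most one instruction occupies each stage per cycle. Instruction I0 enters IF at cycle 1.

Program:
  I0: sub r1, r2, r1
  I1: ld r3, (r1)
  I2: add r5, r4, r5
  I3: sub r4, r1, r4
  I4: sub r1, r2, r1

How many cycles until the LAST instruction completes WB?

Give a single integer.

Answer: 11

Derivation:
I0 sub r1 <- r2,r1: IF@1 ID@2 stall=0 (-) EX@3 MEM@4 WB@5
I1 ld r3 <- r1: IF@2 ID@3 stall=2 (RAW on I0.r1 (WB@5)) EX@6 MEM@7 WB@8
I2 add r5 <- r4,r5: IF@3 ID@6 stall=0 (-) EX@7 MEM@8 WB@9
I3 sub r4 <- r1,r4: IF@6 ID@7 stall=0 (-) EX@8 MEM@9 WB@10
I4 sub r1 <- r2,r1: IF@7 ID@8 stall=0 (-) EX@9 MEM@10 WB@11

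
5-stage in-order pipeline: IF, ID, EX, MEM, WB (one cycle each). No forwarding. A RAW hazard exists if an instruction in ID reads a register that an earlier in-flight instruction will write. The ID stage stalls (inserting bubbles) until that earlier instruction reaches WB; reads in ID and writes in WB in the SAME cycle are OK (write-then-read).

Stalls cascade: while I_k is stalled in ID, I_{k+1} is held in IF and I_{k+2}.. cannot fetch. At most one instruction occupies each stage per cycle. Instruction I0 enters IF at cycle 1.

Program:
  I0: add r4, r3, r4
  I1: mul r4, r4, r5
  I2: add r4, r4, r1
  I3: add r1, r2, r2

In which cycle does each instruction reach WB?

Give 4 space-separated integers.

Answer: 5 8 11 12

Derivation:
I0 add r4 <- r3,r4: IF@1 ID@2 stall=0 (-) EX@3 MEM@4 WB@5
I1 mul r4 <- r4,r5: IF@2 ID@3 stall=2 (RAW on I0.r4 (WB@5)) EX@6 MEM@7 WB@8
I2 add r4 <- r4,r1: IF@3 ID@6 stall=2 (RAW on I1.r4 (WB@8)) EX@9 MEM@10 WB@11
I3 add r1 <- r2,r2: IF@6 ID@9 stall=0 (-) EX@10 MEM@11 WB@12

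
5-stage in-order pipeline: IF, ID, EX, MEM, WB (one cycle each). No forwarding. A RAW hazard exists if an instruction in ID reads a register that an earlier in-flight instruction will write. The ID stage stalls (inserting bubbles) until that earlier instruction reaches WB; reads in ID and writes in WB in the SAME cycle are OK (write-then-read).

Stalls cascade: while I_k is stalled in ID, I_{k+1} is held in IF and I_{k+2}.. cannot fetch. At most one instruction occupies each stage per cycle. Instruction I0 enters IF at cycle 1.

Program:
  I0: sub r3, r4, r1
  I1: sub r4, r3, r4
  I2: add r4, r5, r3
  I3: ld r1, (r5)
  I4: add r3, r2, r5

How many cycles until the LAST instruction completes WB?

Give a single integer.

Answer: 11

Derivation:
I0 sub r3 <- r4,r1: IF@1 ID@2 stall=0 (-) EX@3 MEM@4 WB@5
I1 sub r4 <- r3,r4: IF@2 ID@3 stall=2 (RAW on I0.r3 (WB@5)) EX@6 MEM@7 WB@8
I2 add r4 <- r5,r3: IF@3 ID@6 stall=0 (-) EX@7 MEM@8 WB@9
I3 ld r1 <- r5: IF@6 ID@7 stall=0 (-) EX@8 MEM@9 WB@10
I4 add r3 <- r2,r5: IF@7 ID@8 stall=0 (-) EX@9 MEM@10 WB@11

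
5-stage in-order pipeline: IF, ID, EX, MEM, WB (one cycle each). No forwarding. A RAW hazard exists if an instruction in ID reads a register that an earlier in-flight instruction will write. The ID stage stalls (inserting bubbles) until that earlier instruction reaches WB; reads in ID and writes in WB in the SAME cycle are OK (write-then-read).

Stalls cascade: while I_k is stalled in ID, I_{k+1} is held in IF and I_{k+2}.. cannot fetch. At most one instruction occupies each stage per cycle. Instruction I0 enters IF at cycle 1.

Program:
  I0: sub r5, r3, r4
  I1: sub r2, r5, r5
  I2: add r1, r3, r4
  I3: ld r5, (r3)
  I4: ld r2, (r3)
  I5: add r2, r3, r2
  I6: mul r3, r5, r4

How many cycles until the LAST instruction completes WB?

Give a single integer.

Answer: 15

Derivation:
I0 sub r5 <- r3,r4: IF@1 ID@2 stall=0 (-) EX@3 MEM@4 WB@5
I1 sub r2 <- r5,r5: IF@2 ID@3 stall=2 (RAW on I0.r5 (WB@5)) EX@6 MEM@7 WB@8
I2 add r1 <- r3,r4: IF@3 ID@6 stall=0 (-) EX@7 MEM@8 WB@9
I3 ld r5 <- r3: IF@6 ID@7 stall=0 (-) EX@8 MEM@9 WB@10
I4 ld r2 <- r3: IF@7 ID@8 stall=0 (-) EX@9 MEM@10 WB@11
I5 add r2 <- r3,r2: IF@8 ID@9 stall=2 (RAW on I4.r2 (WB@11)) EX@12 MEM@13 WB@14
I6 mul r3 <- r5,r4: IF@9 ID@12 stall=0 (-) EX@13 MEM@14 WB@15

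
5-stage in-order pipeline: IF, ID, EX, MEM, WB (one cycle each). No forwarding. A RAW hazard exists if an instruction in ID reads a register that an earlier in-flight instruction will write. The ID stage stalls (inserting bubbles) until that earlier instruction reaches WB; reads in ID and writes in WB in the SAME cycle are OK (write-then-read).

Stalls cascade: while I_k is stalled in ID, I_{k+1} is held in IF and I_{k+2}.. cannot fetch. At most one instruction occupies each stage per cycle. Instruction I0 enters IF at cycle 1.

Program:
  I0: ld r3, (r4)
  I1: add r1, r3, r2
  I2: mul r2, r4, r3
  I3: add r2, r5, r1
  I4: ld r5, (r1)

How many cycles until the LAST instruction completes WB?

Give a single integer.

Answer: 12

Derivation:
I0 ld r3 <- r4: IF@1 ID@2 stall=0 (-) EX@3 MEM@4 WB@5
I1 add r1 <- r3,r2: IF@2 ID@3 stall=2 (RAW on I0.r3 (WB@5)) EX@6 MEM@7 WB@8
I2 mul r2 <- r4,r3: IF@3 ID@6 stall=0 (-) EX@7 MEM@8 WB@9
I3 add r2 <- r5,r1: IF@6 ID@7 stall=1 (RAW on I1.r1 (WB@8)) EX@9 MEM@10 WB@11
I4 ld r5 <- r1: IF@7 ID@9 stall=0 (-) EX@10 MEM@11 WB@12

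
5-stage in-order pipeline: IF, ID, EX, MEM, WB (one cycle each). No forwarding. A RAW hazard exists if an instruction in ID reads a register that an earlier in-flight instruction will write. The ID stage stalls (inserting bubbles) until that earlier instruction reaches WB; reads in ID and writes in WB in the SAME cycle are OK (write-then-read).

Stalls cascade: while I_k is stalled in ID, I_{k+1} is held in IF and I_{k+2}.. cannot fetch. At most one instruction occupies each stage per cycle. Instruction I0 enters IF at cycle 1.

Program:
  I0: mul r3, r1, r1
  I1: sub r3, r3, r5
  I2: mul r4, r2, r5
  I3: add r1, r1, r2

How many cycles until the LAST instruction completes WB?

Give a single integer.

I0 mul r3 <- r1,r1: IF@1 ID@2 stall=0 (-) EX@3 MEM@4 WB@5
I1 sub r3 <- r3,r5: IF@2 ID@3 stall=2 (RAW on I0.r3 (WB@5)) EX@6 MEM@7 WB@8
I2 mul r4 <- r2,r5: IF@3 ID@6 stall=0 (-) EX@7 MEM@8 WB@9
I3 add r1 <- r1,r2: IF@6 ID@7 stall=0 (-) EX@8 MEM@9 WB@10

Answer: 10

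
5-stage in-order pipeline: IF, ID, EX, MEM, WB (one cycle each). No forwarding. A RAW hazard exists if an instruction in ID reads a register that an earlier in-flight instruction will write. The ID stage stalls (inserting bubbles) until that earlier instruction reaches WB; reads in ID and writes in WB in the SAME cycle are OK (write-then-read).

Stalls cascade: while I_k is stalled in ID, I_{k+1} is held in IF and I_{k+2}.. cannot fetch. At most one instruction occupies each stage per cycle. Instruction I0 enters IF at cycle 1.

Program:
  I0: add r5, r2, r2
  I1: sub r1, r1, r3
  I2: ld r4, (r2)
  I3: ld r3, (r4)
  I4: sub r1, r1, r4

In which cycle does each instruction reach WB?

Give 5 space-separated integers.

Answer: 5 6 7 10 11

Derivation:
I0 add r5 <- r2,r2: IF@1 ID@2 stall=0 (-) EX@3 MEM@4 WB@5
I1 sub r1 <- r1,r3: IF@2 ID@3 stall=0 (-) EX@4 MEM@5 WB@6
I2 ld r4 <- r2: IF@3 ID@4 stall=0 (-) EX@5 MEM@6 WB@7
I3 ld r3 <- r4: IF@4 ID@5 stall=2 (RAW on I2.r4 (WB@7)) EX@8 MEM@9 WB@10
I4 sub r1 <- r1,r4: IF@5 ID@8 stall=0 (-) EX@9 MEM@10 WB@11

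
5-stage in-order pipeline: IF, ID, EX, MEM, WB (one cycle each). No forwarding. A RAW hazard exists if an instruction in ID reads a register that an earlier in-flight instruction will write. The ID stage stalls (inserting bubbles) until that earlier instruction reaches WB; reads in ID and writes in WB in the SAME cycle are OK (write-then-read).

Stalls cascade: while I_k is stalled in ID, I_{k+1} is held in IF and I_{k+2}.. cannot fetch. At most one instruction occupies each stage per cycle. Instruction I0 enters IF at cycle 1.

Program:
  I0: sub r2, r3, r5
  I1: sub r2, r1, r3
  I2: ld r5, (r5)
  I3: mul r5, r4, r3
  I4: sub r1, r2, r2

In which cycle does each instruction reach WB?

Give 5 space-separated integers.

I0 sub r2 <- r3,r5: IF@1 ID@2 stall=0 (-) EX@3 MEM@4 WB@5
I1 sub r2 <- r1,r3: IF@2 ID@3 stall=0 (-) EX@4 MEM@5 WB@6
I2 ld r5 <- r5: IF@3 ID@4 stall=0 (-) EX@5 MEM@6 WB@7
I3 mul r5 <- r4,r3: IF@4 ID@5 stall=0 (-) EX@6 MEM@7 WB@8
I4 sub r1 <- r2,r2: IF@5 ID@6 stall=0 (-) EX@7 MEM@8 WB@9

Answer: 5 6 7 8 9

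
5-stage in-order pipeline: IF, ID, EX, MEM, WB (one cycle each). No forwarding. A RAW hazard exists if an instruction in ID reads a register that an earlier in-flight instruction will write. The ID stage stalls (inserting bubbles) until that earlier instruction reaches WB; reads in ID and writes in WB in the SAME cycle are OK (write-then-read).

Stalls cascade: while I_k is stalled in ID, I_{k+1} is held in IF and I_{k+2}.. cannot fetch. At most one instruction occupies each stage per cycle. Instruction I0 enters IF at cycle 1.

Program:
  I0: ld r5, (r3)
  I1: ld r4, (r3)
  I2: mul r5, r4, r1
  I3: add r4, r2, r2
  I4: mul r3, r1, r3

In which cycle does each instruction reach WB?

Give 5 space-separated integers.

I0 ld r5 <- r3: IF@1 ID@2 stall=0 (-) EX@3 MEM@4 WB@5
I1 ld r4 <- r3: IF@2 ID@3 stall=0 (-) EX@4 MEM@5 WB@6
I2 mul r5 <- r4,r1: IF@3 ID@4 stall=2 (RAW on I1.r4 (WB@6)) EX@7 MEM@8 WB@9
I3 add r4 <- r2,r2: IF@4 ID@7 stall=0 (-) EX@8 MEM@9 WB@10
I4 mul r3 <- r1,r3: IF@7 ID@8 stall=0 (-) EX@9 MEM@10 WB@11

Answer: 5 6 9 10 11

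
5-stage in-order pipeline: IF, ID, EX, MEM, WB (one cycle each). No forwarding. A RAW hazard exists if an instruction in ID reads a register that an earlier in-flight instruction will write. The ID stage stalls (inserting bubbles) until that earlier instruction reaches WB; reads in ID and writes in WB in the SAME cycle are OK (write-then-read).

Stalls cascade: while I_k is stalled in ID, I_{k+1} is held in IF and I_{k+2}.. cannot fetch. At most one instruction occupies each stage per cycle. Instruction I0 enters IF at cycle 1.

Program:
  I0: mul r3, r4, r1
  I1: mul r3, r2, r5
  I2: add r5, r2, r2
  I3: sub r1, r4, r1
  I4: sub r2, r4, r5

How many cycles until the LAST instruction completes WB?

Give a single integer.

Answer: 10

Derivation:
I0 mul r3 <- r4,r1: IF@1 ID@2 stall=0 (-) EX@3 MEM@4 WB@5
I1 mul r3 <- r2,r5: IF@2 ID@3 stall=0 (-) EX@4 MEM@5 WB@6
I2 add r5 <- r2,r2: IF@3 ID@4 stall=0 (-) EX@5 MEM@6 WB@7
I3 sub r1 <- r4,r1: IF@4 ID@5 stall=0 (-) EX@6 MEM@7 WB@8
I4 sub r2 <- r4,r5: IF@5 ID@6 stall=1 (RAW on I2.r5 (WB@7)) EX@8 MEM@9 WB@10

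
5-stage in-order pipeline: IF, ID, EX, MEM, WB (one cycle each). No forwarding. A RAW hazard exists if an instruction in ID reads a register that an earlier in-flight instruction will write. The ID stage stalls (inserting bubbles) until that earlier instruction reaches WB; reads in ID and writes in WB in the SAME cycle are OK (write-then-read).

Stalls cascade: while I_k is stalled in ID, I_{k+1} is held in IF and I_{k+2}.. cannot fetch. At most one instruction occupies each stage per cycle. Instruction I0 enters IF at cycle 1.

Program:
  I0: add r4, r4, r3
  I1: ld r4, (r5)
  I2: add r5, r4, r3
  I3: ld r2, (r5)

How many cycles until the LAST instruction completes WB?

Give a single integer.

I0 add r4 <- r4,r3: IF@1 ID@2 stall=0 (-) EX@3 MEM@4 WB@5
I1 ld r4 <- r5: IF@2 ID@3 stall=0 (-) EX@4 MEM@5 WB@6
I2 add r5 <- r4,r3: IF@3 ID@4 stall=2 (RAW on I1.r4 (WB@6)) EX@7 MEM@8 WB@9
I3 ld r2 <- r5: IF@4 ID@7 stall=2 (RAW on I2.r5 (WB@9)) EX@10 MEM@11 WB@12

Answer: 12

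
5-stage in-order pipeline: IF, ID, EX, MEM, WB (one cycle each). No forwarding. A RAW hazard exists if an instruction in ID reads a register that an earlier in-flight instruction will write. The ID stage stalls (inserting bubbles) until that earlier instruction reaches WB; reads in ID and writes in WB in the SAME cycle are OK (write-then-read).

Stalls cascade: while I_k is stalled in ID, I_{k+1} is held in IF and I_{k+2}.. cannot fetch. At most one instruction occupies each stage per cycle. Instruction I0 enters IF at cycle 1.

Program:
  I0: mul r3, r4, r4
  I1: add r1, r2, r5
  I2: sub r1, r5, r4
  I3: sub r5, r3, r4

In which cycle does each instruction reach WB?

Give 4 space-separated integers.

I0 mul r3 <- r4,r4: IF@1 ID@2 stall=0 (-) EX@3 MEM@4 WB@5
I1 add r1 <- r2,r5: IF@2 ID@3 stall=0 (-) EX@4 MEM@5 WB@6
I2 sub r1 <- r5,r4: IF@3 ID@4 stall=0 (-) EX@5 MEM@6 WB@7
I3 sub r5 <- r3,r4: IF@4 ID@5 stall=0 (-) EX@6 MEM@7 WB@8

Answer: 5 6 7 8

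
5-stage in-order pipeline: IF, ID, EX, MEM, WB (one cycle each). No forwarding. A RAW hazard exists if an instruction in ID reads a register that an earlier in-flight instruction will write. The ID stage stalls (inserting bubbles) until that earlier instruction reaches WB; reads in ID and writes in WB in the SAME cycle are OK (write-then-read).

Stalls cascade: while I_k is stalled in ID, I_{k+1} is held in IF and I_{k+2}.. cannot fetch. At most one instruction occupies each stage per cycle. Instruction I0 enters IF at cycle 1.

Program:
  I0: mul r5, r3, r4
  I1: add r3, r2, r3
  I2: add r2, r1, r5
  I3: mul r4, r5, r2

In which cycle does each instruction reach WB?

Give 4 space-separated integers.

Answer: 5 6 8 11

Derivation:
I0 mul r5 <- r3,r4: IF@1 ID@2 stall=0 (-) EX@3 MEM@4 WB@5
I1 add r3 <- r2,r3: IF@2 ID@3 stall=0 (-) EX@4 MEM@5 WB@6
I2 add r2 <- r1,r5: IF@3 ID@4 stall=1 (RAW on I0.r5 (WB@5)) EX@6 MEM@7 WB@8
I3 mul r4 <- r5,r2: IF@4 ID@6 stall=2 (RAW on I2.r2 (WB@8)) EX@9 MEM@10 WB@11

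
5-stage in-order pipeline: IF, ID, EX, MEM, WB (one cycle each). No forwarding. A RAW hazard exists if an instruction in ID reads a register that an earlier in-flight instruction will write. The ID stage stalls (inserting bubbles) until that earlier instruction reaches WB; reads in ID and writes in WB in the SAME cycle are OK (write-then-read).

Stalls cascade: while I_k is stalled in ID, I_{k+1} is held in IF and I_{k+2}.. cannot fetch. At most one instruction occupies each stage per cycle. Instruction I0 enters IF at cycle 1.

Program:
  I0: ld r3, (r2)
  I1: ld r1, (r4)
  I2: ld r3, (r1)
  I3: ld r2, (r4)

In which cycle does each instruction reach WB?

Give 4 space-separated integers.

Answer: 5 6 9 10

Derivation:
I0 ld r3 <- r2: IF@1 ID@2 stall=0 (-) EX@3 MEM@4 WB@5
I1 ld r1 <- r4: IF@2 ID@3 stall=0 (-) EX@4 MEM@5 WB@6
I2 ld r3 <- r1: IF@3 ID@4 stall=2 (RAW on I1.r1 (WB@6)) EX@7 MEM@8 WB@9
I3 ld r2 <- r4: IF@4 ID@7 stall=0 (-) EX@8 MEM@9 WB@10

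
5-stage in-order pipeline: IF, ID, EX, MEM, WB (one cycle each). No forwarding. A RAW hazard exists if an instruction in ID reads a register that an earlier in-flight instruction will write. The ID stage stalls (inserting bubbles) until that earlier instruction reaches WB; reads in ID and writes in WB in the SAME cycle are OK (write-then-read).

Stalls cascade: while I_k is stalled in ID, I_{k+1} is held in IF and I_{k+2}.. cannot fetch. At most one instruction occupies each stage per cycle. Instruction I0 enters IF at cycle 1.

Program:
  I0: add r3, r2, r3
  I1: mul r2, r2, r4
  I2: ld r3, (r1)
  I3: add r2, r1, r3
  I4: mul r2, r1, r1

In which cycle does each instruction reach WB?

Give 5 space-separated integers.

I0 add r3 <- r2,r3: IF@1 ID@2 stall=0 (-) EX@3 MEM@4 WB@5
I1 mul r2 <- r2,r4: IF@2 ID@3 stall=0 (-) EX@4 MEM@5 WB@6
I2 ld r3 <- r1: IF@3 ID@4 stall=0 (-) EX@5 MEM@6 WB@7
I3 add r2 <- r1,r3: IF@4 ID@5 stall=2 (RAW on I2.r3 (WB@7)) EX@8 MEM@9 WB@10
I4 mul r2 <- r1,r1: IF@5 ID@8 stall=0 (-) EX@9 MEM@10 WB@11

Answer: 5 6 7 10 11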